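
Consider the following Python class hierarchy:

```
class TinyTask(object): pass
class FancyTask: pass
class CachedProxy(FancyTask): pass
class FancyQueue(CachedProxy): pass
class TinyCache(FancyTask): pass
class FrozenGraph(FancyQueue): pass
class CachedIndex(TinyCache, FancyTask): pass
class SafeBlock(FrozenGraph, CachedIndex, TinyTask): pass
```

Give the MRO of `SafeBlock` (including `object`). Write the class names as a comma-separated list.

L[SafeBlock] = SafeBlock + merge(L[FrozenGraph], L[CachedIndex], L[TinyTask], [FrozenGraph CachedIndex TinyTask])
  take FrozenGraph:  [FrozenGraph FancyQueue CachedProxy FancyTask object] + [CachedIndex TinyCache FancyTask object] + [TinyTask object] + [FrozenGraph CachedIndex TinyTask]
  take FancyQueue:  [FancyQueue CachedProxy FancyTask object] + [CachedIndex TinyCache FancyTask object] + [TinyTask object] + [CachedIndex TinyTask]
  take CachedProxy:  [CachedProxy FancyTask object] + [CachedIndex TinyCache FancyTask object] + [TinyTask object] + [CachedIndex TinyTask]
  take CachedIndex:  [FancyTask object] + [CachedIndex TinyCache FancyTask object] + [TinyTask object] + [CachedIndex TinyTask]
  take TinyCache:  [FancyTask object] + [TinyCache FancyTask object] + [TinyTask object] + [TinyTask]
  take FancyTask:  [FancyTask object] + [FancyTask object] + [TinyTask object] + [TinyTask]
  take TinyTask:  [object] + [object] + [TinyTask object] + [TinyTask]
  take object:  [object] + [object] + [object]

SafeBlock, FrozenGraph, FancyQueue, CachedProxy, CachedIndex, TinyCache, FancyTask, TinyTask, object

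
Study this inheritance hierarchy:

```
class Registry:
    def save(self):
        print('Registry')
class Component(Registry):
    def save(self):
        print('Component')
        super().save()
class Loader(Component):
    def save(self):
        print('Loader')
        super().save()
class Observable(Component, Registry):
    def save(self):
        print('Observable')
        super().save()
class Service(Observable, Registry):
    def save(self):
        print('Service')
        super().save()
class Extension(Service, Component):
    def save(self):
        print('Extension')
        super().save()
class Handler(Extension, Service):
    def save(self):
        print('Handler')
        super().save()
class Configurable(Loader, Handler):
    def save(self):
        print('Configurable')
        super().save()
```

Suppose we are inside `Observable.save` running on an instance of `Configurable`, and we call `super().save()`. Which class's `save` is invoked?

Component

L[Configurable] = Configurable + merge(L[Loader], L[Handler], [Loader Handler])
  take Loader:  [Loader Component Registry object] + [Handler Extension Service Observable Component Registry object] + [Loader Handler]
  take Handler:  [Component Registry object] + [Handler Extension Service Observable Component Registry object] + [Handler]
  take Extension:  [Component Registry object] + [Extension Service Observable Component Registry object]
  take Service:  [Component Registry object] + [Service Observable Component Registry object]
  take Observable:  [Component Registry object] + [Observable Component Registry object]
  take Component:  [Component Registry object] + [Component Registry object]
  take Registry:  [Registry object] + [Registry object]
  take object:  [object] + [object]
MRO: Configurable Loader Handler Extension Service Observable Component Registry object
super() in Observable.save on a Configurable instance goes to the class after Observable in Configurable's MRO: Component.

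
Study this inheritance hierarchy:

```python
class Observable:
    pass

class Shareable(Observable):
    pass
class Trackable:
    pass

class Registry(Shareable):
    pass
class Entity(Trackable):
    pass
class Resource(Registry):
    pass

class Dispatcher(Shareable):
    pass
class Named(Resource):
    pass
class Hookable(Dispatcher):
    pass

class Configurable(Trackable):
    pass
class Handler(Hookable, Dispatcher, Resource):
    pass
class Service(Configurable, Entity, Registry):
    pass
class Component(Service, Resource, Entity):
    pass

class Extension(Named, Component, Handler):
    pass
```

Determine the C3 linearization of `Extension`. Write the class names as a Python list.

L[Extension] = Extension + merge(L[Named], L[Component], L[Handler], [Named Component Handler])
  take Named:  [Named Resource Registry Shareable Observable object] + [Component Service Configurable Resource Entity Trackable Registry Shareable Observable object] + [Handler Hookable Dispatcher Resource Registry Shareable Observable object] + [Named Component Handler]
  take Component:  [Resource Registry Shareable Observable object] + [Component Service Configurable Resource Entity Trackable Registry Shareable Observable object] + [Handler Hookable Dispatcher Resource Registry Shareable Observable object] + [Component Handler]
  take Service:  [Resource Registry Shareable Observable object] + [Service Configurable Resource Entity Trackable Registry Shareable Observable object] + [Handler Hookable Dispatcher Resource Registry Shareable Observable object] + [Handler]
  take Configurable:  [Resource Registry Shareable Observable object] + [Configurable Resource Entity Trackable Registry Shareable Observable object] + [Handler Hookable Dispatcher Resource Registry Shareable Observable object] + [Handler]
  take Handler:  [Resource Registry Shareable Observable object] + [Resource Entity Trackable Registry Shareable Observable object] + [Handler Hookable Dispatcher Resource Registry Shareable Observable object] + [Handler]
  take Hookable:  [Resource Registry Shareable Observable object] + [Resource Entity Trackable Registry Shareable Observable object] + [Hookable Dispatcher Resource Registry Shareable Observable object]
  take Dispatcher:  [Resource Registry Shareable Observable object] + [Resource Entity Trackable Registry Shareable Observable object] + [Dispatcher Resource Registry Shareable Observable object]
  take Resource:  [Resource Registry Shareable Observable object] + [Resource Entity Trackable Registry Shareable Observable object] + [Resource Registry Shareable Observable object]
  take Entity:  [Registry Shareable Observable object] + [Entity Trackable Registry Shareable Observable object] + [Registry Shareable Observable object]
  take Trackable:  [Registry Shareable Observable object] + [Trackable Registry Shareable Observable object] + [Registry Shareable Observable object]
  take Registry:  [Registry Shareable Observable object] + [Registry Shareable Observable object] + [Registry Shareable Observable object]
  take Shareable:  [Shareable Observable object] + [Shareable Observable object] + [Shareable Observable object]
  take Observable:  [Observable object] + [Observable object] + [Observable object]
  take object:  [object] + [object] + [object]

[Extension, Named, Component, Service, Configurable, Handler, Hookable, Dispatcher, Resource, Entity, Trackable, Registry, Shareable, Observable, object]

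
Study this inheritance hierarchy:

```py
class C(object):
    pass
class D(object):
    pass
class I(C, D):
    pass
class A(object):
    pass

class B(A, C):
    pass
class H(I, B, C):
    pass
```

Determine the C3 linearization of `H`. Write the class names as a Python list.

L[H] = H + merge(L[I], L[B], L[C], [I B C])
  take I:  [I C D object] + [B A C object] + [C object] + [I B C]
  take B:  [C D object] + [B A C object] + [C object] + [B C]
  take A:  [C D object] + [A C object] + [C object] + [C]
  take C:  [C D object] + [C object] + [C object] + [C]
  take D:  [D object] + [object] + [object]
  take object:  [object] + [object] + [object]

[H, I, B, A, C, D, object]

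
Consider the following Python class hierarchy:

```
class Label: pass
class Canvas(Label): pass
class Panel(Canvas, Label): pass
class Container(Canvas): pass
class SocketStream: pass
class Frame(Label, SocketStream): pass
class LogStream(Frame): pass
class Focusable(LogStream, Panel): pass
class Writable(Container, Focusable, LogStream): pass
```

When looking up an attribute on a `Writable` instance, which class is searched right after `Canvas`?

Label

L[Writable] = Writable + merge(L[Container], L[Focusable], L[LogStream], [Container Focusable LogStream])
  take Container:  [Container Canvas Label object] + [Focusable LogStream Frame Panel Canvas Label SocketStream object] + [LogStream Frame Label SocketStream object] + [Container Focusable LogStream]
  take Focusable:  [Canvas Label object] + [Focusable LogStream Frame Panel Canvas Label SocketStream object] + [LogStream Frame Label SocketStream object] + [Focusable LogStream]
  take LogStream:  [Canvas Label object] + [LogStream Frame Panel Canvas Label SocketStream object] + [LogStream Frame Label SocketStream object] + [LogStream]
  take Frame:  [Canvas Label object] + [Frame Panel Canvas Label SocketStream object] + [Frame Label SocketStream object]
  take Panel:  [Canvas Label object] + [Panel Canvas Label SocketStream object] + [Label SocketStream object]
  take Canvas:  [Canvas Label object] + [Canvas Label SocketStream object] + [Label SocketStream object]
  take Label:  [Label object] + [Label SocketStream object] + [Label SocketStream object]
  take SocketStream:  [object] + [SocketStream object] + [SocketStream object]
  take object:  [object] + [object] + [object]
MRO: Writable Container Focusable LogStream Frame Panel Canvas Label SocketStream object
Canvas is at position 6; next is Label.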